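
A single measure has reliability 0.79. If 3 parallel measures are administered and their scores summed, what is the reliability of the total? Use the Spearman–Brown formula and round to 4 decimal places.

ρ_k = kρ / (1 + (k−1)ρ) = 3·0.79 / (1 + 2·0.79) = 2.370 / 2.580 = 0.9186.

0.9186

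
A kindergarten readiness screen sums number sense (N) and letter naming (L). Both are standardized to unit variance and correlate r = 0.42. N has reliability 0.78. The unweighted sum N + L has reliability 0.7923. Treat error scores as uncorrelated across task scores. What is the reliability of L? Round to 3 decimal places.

Var(N+L) = 2 + 2·0.42 = 2.840.
True-score variance = ρ_N + ρ_L + 2·0.42, so 0.7923 = (0.78 + ρ_L + 0.84) / 2.840.
ρ_L = 0.7923·2.840 − 0.78 − 0.84 = 0.630.

0.630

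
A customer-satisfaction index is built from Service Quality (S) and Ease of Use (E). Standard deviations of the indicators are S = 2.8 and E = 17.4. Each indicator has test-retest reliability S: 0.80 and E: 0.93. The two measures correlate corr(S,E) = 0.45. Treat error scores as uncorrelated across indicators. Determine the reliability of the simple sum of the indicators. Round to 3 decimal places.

0.936

Var(S+E) = 2.8² + 17.4² + 2·[2.8·17.4·0.45] = 310.6 + 43.848 = 354.448.
With uncorrelated errors the cross-covariances are all true-score covariance, so they carry over unchanged; only the diagonal terms shrink to ρᵢσᵢ².
True-score variance = [2.8²·0.80 + 17.4²·0.93] + 43.848 = 287.839 + 43.848 = 331.687.
Reliability = 331.687 / 354.448 = 0.936.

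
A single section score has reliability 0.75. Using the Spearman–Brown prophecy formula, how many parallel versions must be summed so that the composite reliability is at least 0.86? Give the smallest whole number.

k ≥ ρ*(1−ρ₁)/(ρ₁(1−ρ*)) = 0.86·0.25 / (0.75·0.14) = 2.048.
Smallest integer k = 3.

3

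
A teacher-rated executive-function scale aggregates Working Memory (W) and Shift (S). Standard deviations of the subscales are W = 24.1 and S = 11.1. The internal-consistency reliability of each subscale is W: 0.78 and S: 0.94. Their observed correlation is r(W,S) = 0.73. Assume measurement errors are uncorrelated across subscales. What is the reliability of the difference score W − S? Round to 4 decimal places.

Var(W−S) = 24.1² + 11.1² − 2·24.1·11.1·0.73 = 704.02 − 390.565 = 313.455.
Because errors are independent across components, Cov(Tᵢ,Tⱼ) = Cov(Xᵢ,Xⱼ); the off-diagonal part of the true-score variance is the same as above.
True-score variance = [24.1²·0.78 + 11.1²·0.94] − 390.565 = 568.849 − 390.565 = 178.285.
Reliability = 178.285 / 313.455 = 0.5688.

0.5688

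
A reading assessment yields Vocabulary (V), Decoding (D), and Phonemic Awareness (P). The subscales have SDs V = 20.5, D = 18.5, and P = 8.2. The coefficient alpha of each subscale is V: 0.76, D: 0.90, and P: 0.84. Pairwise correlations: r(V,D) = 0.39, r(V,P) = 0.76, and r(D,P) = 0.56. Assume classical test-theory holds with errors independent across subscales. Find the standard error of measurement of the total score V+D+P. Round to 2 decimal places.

12.08

Var(total) = 829.74 + 721.231 = 1550.97.
True-score variance = 683.897 + 721.231 = 1405.13, so reliability = 0.9060.
Error variance = 1550.97 − 1405.13 = 145.843; SEM = √145.843 = 12.08.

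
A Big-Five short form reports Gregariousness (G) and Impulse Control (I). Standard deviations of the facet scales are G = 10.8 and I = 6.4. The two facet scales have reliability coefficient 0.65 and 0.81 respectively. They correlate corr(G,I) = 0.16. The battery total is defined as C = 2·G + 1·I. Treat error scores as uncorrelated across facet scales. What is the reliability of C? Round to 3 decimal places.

0.690

Var(C) = 2²·10.8² + 6.4² + 2·[2·10.8·6.4·0.16] = 507.52 + 44.2368 = 551.757.
With uncorrelated errors the cross-covariances are all true-score covariance, so they carry over unchanged; only the diagonal terms shrink to ρᵢσᵢ².
True-score variance = [2²·10.8²·0.65 + 6.4²·0.81] + 44.2368 = 336.442 + 44.2368 = 380.678.
Reliability = 380.678 / 551.757 = 0.690.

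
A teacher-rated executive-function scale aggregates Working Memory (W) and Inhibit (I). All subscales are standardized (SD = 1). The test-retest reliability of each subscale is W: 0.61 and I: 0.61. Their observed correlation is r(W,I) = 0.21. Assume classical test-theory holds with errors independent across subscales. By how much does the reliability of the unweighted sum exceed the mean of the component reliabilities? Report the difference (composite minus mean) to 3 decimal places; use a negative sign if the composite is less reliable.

0.068

Var(sum) = 2 + 0.42 = 2.42; true-score variance = 1.22 + 0.42 = 1.64; composite reliability = 0.6777.
Mean component reliability = 0.6100.
Difference = 0.6777 − 0.6100 = 0.068.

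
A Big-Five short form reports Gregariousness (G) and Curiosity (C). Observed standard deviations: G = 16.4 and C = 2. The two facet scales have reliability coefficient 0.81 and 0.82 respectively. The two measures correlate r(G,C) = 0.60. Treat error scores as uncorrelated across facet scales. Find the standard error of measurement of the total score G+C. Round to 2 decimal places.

Var(total) = 272.96 + 39.36 = 312.32.
True-score variance = 221.138 + 39.36 = 260.498, so reliability = 0.8341.
Error variance = 312.32 − 260.498 = 51.8224; SEM = √51.8224 = 7.20.

7.20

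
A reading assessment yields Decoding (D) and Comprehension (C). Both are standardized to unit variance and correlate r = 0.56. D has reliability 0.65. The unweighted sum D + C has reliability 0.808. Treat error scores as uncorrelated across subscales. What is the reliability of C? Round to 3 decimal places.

Var(D+C) = 2 + 2·0.56 = 3.120.
True-score variance = ρ_D + ρ_C + 2·0.56, so 0.808 = (0.65 + ρ_C + 1.12) / 3.120.
ρ_C = 0.808·3.120 − 0.65 − 1.12 = 0.751.

0.751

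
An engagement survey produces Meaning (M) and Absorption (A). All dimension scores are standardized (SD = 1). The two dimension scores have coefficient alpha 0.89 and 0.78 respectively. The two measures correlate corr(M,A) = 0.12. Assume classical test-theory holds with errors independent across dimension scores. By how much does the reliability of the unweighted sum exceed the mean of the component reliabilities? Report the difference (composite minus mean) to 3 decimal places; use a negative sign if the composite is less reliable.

0.018

Var(sum) = 2 + 0.24 = 2.24; true-score variance = 1.67 + 0.24 = 1.91; composite reliability = 0.8527.
Mean component reliability = 0.8350.
Difference = 0.8527 − 0.8350 = 0.018.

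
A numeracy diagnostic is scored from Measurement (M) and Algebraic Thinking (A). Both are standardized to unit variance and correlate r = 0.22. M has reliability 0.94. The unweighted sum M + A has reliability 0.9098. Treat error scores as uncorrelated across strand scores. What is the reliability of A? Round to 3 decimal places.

0.840

Var(M+A) = 2 + 2·0.22 = 2.440.
True-score variance = ρ_M + ρ_A + 2·0.22, so 0.9098 = (0.94 + ρ_A + 0.44) / 2.440.
ρ_A = 0.9098·2.440 − 0.94 − 0.44 = 0.840.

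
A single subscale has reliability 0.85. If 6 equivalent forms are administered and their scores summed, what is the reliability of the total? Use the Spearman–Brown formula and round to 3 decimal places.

0.971

ρ_k = kρ / (1 + (k−1)ρ) = 6·0.85 / (1 + 5·0.85) = 5.100 / 5.250 = 0.971.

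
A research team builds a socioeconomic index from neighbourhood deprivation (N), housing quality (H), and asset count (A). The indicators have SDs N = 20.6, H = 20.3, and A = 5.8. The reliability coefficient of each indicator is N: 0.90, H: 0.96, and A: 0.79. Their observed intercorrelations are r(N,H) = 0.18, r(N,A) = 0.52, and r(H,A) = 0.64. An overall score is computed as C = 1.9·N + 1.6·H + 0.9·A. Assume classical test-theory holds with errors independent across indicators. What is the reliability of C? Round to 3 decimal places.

0.943

Var(C) = 1.9²·20.6² + 1.6²·20.3² + 0.9²·5.8² + 2·[3.04·20.6·20.3·0.18 + 1.71·20.6·5.8·0.52 + 1.44·20.3·5.8·0.64] = 2614.14 + 887.158 = 3501.3.
Under uncorrelated errors the observed covariances equal the true-score covariances, so only the own-variance terms attenuate.
True-score variance = [1.9²·20.6²·0.90 + 1.6²·20.3²·0.96 + 0.9²·5.8²·0.79] + 887.158 = 2413.02 + 887.158 = 3300.18.
Reliability = 3300.18 / 3501.3 = 0.943.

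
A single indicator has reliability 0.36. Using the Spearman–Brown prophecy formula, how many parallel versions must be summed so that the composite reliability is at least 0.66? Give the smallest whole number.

k ≥ ρ*(1−ρ₁)/(ρ₁(1−ρ*)) = 0.66·0.64 / (0.36·0.34) = 3.451.
Smallest integer k = 4.

4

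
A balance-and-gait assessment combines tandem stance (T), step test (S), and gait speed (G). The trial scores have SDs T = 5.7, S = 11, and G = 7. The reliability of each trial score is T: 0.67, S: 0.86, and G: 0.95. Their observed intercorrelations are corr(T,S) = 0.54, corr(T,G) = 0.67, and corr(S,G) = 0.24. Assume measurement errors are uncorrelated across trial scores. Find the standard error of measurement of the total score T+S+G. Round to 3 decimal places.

Var(total) = 202.49 + 158.142 = 360.632.
True-score variance = 172.378 + 158.142 = 330.52, so reliability = 0.9165.
Error variance = 360.632 − 330.52 = 30.1117; SEM = √30.1117 = 5.487.

5.487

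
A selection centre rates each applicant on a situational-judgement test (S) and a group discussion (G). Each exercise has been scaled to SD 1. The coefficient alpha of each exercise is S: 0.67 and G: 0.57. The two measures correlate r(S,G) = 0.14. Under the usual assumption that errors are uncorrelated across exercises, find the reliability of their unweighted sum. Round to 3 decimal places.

0.667

Var(S+G) = 2 + 2·[0.14] = 2 + 0.28 = 2.28.
Under uncorrelated errors the observed covariances equal the true-score covariances, so only the own-variance terms attenuate.
True-score variance = [0.67 + 0.57] + 0.28 = 1.24 + 0.28 = 1.52.
Reliability = 1.52 / 2.28 = 0.667.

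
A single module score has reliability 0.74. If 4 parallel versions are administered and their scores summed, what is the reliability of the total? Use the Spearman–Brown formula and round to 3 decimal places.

ρ_k = kρ / (1 + (k−1)ρ) = 4·0.74 / (1 + 3·0.74) = 2.960 / 3.220 = 0.919.

0.919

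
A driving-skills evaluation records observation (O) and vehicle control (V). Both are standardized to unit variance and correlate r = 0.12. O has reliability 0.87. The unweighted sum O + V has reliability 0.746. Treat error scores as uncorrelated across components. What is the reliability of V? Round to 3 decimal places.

Var(O+V) = 2 + 2·0.12 = 2.240.
True-score variance = ρ_O + ρ_V + 2·0.12, so 0.746 = (0.87 + ρ_V + 0.24) / 2.240.
ρ_V = 0.746·2.240 − 0.87 − 0.24 = 0.561.

0.561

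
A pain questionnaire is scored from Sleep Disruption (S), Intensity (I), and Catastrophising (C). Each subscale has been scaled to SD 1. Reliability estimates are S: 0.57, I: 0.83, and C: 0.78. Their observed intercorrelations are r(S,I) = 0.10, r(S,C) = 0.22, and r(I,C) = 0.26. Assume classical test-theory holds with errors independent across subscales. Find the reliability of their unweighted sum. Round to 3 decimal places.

Var(S+I+C) = 3 + 2·[0.10 + 0.22 + 0.26] = 3 + 1.16 = 4.16.
Under uncorrelated errors the observed covariances equal the true-score covariances, so only the own-variance terms attenuate.
True-score variance = [0.57 + 0.83 + 0.78] + 1.16 = 2.18 + 1.16 = 3.34.
Reliability = 3.34 / 4.16 = 0.803.

0.803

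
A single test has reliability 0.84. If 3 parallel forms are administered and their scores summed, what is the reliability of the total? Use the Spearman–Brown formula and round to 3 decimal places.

ρ_k = kρ / (1 + (k−1)ρ) = 3·0.84 / (1 + 2·0.84) = 2.520 / 2.680 = 0.940.

0.940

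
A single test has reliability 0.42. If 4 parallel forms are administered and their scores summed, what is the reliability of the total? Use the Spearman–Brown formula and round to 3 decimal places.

ρ_k = kρ / (1 + (k−1)ρ) = 4·0.42 / (1 + 3·0.42) = 1.680 / 2.260 = 0.743.

0.743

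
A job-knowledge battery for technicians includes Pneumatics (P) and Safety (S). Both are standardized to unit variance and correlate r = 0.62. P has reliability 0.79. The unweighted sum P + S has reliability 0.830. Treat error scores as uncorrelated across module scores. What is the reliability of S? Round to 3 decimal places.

Var(P+S) = 2 + 2·0.62 = 3.240.
True-score variance = ρ_P + ρ_S + 2·0.62, so 0.830 = (0.79 + ρ_S + 1.24) / 3.240.
ρ_S = 0.830·3.240 − 0.79 − 1.24 = 0.659.

0.659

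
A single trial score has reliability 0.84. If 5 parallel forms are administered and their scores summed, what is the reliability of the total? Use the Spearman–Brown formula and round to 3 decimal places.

ρ_k = kρ / (1 + (k−1)ρ) = 5·0.84 / (1 + 4·0.84) = 4.200 / 4.360 = 0.963.

0.963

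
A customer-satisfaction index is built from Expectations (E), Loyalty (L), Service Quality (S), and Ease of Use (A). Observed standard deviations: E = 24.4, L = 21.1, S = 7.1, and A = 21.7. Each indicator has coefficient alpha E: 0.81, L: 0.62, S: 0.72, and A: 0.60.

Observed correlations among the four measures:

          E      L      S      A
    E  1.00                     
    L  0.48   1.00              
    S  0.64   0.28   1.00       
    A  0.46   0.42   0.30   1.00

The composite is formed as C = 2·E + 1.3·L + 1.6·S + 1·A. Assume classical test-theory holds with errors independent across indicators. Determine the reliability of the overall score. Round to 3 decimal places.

Var(C) = 2²·24.4² + 1.3²·21.1² + 1.6²·7.1² + 21.7² + 2·[2.6·24.4·21.1·0.48 + 3.2·24.4·7.1·0.64 + 2·24.4·21.7·0.46 + 2.08·21.1·7.1·0.28 + 1.3·21.1·21.7·0.42 + 1.6·7.1·21.7·0.30] = 3733.78 + 3791.27 = 7525.06.
With uncorrelated errors the cross-covariances are all true-score covariance, so they carry over unchanged; only the diagonal terms shrink to ρᵢσᵢ².
True-score variance = [2²·24.4²·0.81 + 1.3²·21.1²·0.62 + 1.6²·7.1²·0.72 + 21.7²·0.60] + 3791.27 = 2770.91 + 3791.27 = 6562.18.
Reliability = 6562.18 / 7525.06 = 0.872.

0.872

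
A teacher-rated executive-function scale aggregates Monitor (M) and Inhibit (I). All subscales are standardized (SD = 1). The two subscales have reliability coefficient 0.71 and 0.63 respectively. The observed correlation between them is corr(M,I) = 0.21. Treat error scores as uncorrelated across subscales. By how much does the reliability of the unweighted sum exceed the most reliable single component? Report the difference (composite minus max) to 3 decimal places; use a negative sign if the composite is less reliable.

0.017

Var(sum) = 2 + 0.42 = 2.42; true-score variance = 1.34 + 0.42 = 1.76; composite reliability = 0.7273.
Max component reliability = 0.7100.
Difference = 0.7273 − 0.7100 = 0.017.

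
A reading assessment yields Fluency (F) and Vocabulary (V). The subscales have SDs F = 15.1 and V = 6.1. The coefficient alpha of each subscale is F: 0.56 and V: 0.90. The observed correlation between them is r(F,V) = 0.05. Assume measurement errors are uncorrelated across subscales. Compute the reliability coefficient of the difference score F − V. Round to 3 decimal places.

Var(F−V) = 15.1² + 6.1² − 2·15.1·6.1·0.05 = 265.22 − 9.211 = 256.009.
Under uncorrelated errors the observed covariances equal the true-score covariances, so only the own-variance terms attenuate.
True-score variance = [15.1²·0.56 + 6.1²·0.90] − 9.211 = 161.175 − 9.211 = 151.964.
Reliability = 151.964 / 256.009 = 0.594.

0.594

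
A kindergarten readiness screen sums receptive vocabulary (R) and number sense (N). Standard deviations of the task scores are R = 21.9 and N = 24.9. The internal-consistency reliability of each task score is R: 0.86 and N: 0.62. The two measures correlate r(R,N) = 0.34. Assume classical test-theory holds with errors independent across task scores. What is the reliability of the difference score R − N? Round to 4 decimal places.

0.5846

Var(R−N) = 21.9² + 24.9² − 2·21.9·24.9·0.34 = 1099.62 − 370.811 = 728.809.
With uncorrelated errors the cross-covariances are all true-score covariance, so they carry over unchanged; only the diagonal terms shrink to ρᵢσᵢ².
True-score variance = [21.9²·0.86 + 24.9²·0.62] − 370.811 = 796.871 − 370.811 = 426.06.
Reliability = 426.06 / 728.809 = 0.5846.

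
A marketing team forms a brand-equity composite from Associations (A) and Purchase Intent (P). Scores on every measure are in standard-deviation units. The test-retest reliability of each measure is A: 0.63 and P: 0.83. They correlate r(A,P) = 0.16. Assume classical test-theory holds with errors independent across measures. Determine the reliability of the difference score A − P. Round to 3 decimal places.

Var(A−P) = 1 + 1 − 2·0.16 = 2 − 0.32 = 1.68.
Because errors are independent across components, Cov(Tᵢ,Tⱼ) = Cov(Xᵢ,Xⱼ); the off-diagonal part of the true-score variance is the same as above.
True-score variance = [0.63 + 0.83] − 0.32 = 1.46 − 0.32 = 1.14.
Reliability = 1.14 / 1.68 = 0.679.

0.679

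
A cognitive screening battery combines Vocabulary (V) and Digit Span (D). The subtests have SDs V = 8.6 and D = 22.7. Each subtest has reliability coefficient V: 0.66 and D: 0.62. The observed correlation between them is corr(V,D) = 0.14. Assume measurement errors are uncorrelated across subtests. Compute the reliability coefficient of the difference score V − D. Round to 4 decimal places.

0.5867

Var(V−D) = 8.6² + 22.7² − 2·8.6·22.7·0.14 = 589.25 − 54.6616 = 534.588.
Because errors are independent across components, Cov(Tᵢ,Tⱼ) = Cov(Xᵢ,Xⱼ); the off-diagonal part of the true-score variance is the same as above.
True-score variance = [8.6²·0.66 + 22.7²·0.62] − 54.6616 = 368.293 − 54.6616 = 313.632.
Reliability = 313.632 / 534.588 = 0.5867.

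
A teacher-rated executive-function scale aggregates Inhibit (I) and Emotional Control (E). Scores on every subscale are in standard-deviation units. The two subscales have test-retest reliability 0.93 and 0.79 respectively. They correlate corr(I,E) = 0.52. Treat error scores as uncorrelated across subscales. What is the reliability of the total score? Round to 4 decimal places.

0.9079

Var(I+E) = 2 + 2·[0.52] = 2 + 1.04 = 3.04.
Under uncorrelated errors the observed covariances equal the true-score covariances, so only the own-variance terms attenuate.
True-score variance = [0.93 + 0.79] + 1.04 = 1.72 + 1.04 = 2.76.
Reliability = 2.76 / 3.04 = 0.9079.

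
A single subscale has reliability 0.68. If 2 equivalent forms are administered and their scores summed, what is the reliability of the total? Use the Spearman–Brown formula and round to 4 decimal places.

0.8095

ρ_k = kρ / (1 + (k−1)ρ) = 2·0.68 / (1 + 1·0.68) = 1.360 / 1.680 = 0.8095.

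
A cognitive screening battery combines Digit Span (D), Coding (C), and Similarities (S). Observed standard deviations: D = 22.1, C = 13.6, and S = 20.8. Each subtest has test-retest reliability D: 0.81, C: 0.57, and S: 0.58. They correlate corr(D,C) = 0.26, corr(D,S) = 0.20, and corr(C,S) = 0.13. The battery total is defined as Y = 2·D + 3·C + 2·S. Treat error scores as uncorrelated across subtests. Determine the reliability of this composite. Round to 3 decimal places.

Var(Y) = 2²·22.1² + 3²·13.6² + 2²·20.8² + 2·[6·22.1·13.6·0.26 + 4·22.1·20.8·0.20 + 6·13.6·20.8·0.13] = 5348.84 + 2114.53 = 7463.37.
With uncorrelated errors the cross-covariances are all true-score covariance, so they carry over unchanged; only the diagonal terms shrink to ρᵢσᵢ².
True-score variance = [2²·22.1²·0.81 + 3²·13.6²·0.57 + 2²·20.8²·0.58] + 2114.53 = 3535.02 + 2114.53 = 5649.55.
Reliability = 5649.55 / 7463.37 = 0.757.

0.757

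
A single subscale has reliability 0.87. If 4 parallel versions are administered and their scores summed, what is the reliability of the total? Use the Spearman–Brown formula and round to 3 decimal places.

0.964

ρ_k = kρ / (1 + (k−1)ρ) = 4·0.87 / (1 + 3·0.87) = 3.480 / 3.610 = 0.964.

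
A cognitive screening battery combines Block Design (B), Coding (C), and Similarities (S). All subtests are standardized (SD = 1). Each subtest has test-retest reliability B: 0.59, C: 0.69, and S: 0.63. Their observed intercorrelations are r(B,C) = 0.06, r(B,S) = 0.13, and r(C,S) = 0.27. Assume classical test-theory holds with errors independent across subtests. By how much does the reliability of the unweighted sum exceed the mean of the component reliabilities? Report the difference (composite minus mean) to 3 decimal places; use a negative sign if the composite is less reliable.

Var(sum) = 3 + 0.92 = 3.92; true-score variance = 1.91 + 0.92 = 2.83; composite reliability = 0.7219.
Mean component reliability = 0.6367.
Difference = 0.7219 − 0.6367 = 0.085.

0.085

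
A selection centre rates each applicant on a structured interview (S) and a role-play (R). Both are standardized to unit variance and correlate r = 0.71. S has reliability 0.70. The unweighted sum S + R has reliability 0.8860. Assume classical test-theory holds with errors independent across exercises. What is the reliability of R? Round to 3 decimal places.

0.910

Var(S+R) = 2 + 2·0.71 = 3.420.
True-score variance = ρ_S + ρ_R + 2·0.71, so 0.8860 = (0.70 + ρ_R + 1.42) / 3.420.
ρ_R = 0.8860·3.420 − 0.70 − 1.42 = 0.910.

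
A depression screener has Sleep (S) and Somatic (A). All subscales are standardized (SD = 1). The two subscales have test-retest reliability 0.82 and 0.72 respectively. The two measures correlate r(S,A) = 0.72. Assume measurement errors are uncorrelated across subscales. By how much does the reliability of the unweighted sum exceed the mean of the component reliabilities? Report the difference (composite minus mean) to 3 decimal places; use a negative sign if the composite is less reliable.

Var(sum) = 2 + 1.44 = 3.44; true-score variance = 1.54 + 1.44 = 2.98; composite reliability = 0.8663.
Mean component reliability = 0.7700.
Difference = 0.8663 − 0.7700 = 0.096.

0.096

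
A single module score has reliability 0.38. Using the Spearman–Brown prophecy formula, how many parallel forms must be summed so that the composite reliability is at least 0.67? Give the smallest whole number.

4

k ≥ ρ*(1−ρ₁)/(ρ₁(1−ρ*)) = 0.67·0.62 / (0.38·0.33) = 3.313.
Smallest integer k = 4.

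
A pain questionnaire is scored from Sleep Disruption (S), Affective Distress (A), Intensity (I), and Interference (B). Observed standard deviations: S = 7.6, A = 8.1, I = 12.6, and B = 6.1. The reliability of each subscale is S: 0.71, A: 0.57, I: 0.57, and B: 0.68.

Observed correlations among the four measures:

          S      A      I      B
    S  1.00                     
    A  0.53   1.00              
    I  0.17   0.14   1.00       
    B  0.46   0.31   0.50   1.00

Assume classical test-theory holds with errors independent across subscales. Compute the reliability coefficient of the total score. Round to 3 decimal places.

Var(S+A+I+B) = 7.6² + 8.1² + 12.6² + 6.1² + 2·[7.6·8.1·0.53 + 7.6·12.6·0.17 + 7.6·6.1·0.46 + 8.1·12.6·0.14 + 8.1·6.1·0.31 + 12.6·6.1·0.50] = 319.34 + 276.534 = 595.874.
With uncorrelated errors the cross-covariances are all true-score covariance, so they carry over unchanged; only the diagonal terms shrink to ρᵢσᵢ².
True-score variance = [7.6²·0.71 + 8.1²·0.57 + 12.6²·0.57 + 6.1²·0.68] + 276.534 = 194.203 + 276.534 = 470.737.
Reliability = 470.737 / 595.874 = 0.790.

0.790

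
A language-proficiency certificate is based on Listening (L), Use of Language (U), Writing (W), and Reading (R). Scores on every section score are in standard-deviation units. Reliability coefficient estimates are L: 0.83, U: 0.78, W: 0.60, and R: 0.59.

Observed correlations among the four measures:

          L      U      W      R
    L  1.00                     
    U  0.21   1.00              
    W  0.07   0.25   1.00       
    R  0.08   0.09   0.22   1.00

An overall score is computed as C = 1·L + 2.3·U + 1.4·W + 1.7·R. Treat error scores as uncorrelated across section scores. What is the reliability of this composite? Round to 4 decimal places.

0.7927

Var(C) = 1 + 2.3² + 1.4² + 1.7² + 2·[2.3·0.21 + 1.4·0.07 + 1.7·0.08 + 3.22·0.25 + 3.91·0.09 + 2.38·0.22] = 11.14 + 4.795 = 15.935.
Because errors are independent across components, Cov(Tᵢ,Tⱼ) = Cov(Xᵢ,Xⱼ); the off-diagonal part of the true-score variance is the same as above.
True-score variance = [0.83 + 2.3²·0.78 + 1.4²·0.60 + 1.7²·0.59] + 4.795 = 7.8373 + 4.795 = 12.6323.
Reliability = 12.6323 / 15.935 = 0.7927.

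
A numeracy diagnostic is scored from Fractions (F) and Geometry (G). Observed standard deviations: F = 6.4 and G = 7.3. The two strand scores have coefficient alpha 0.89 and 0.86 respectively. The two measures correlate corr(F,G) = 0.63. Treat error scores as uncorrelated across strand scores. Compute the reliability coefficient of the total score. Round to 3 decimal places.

0.922

Var(F+G) = 6.4² + 7.3² + 2·[6.4·7.3·0.63] = 94.25 + 58.8672 = 153.117.
With uncorrelated errors the cross-covariances are all true-score covariance, so they carry over unchanged; only the diagonal terms shrink to ρᵢσᵢ².
True-score variance = [6.4²·0.89 + 7.3²·0.86] + 58.8672 = 82.2838 + 58.8672 = 141.151.
Reliability = 141.151 / 153.117 = 0.922.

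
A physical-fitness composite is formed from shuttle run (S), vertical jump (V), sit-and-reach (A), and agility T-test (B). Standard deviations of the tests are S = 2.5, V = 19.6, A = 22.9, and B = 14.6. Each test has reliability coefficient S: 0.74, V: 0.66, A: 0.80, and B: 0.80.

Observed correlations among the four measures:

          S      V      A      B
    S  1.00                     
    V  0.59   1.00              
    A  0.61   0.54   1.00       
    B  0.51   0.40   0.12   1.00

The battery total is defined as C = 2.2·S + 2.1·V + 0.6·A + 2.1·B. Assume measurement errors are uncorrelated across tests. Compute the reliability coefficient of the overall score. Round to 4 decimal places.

Var(C) = 2.2²·2.5² + 2.1²·19.6² + 0.6²·22.9² + 2.1²·14.6² + 2·[4.62·2.5·19.6·0.59 + 1.32·2.5·22.9·0.61 + 4.62·2.5·14.6·0.51 + 1.26·19.6·22.9·0.54 + 4.41·19.6·14.6·0.40 + 1.26·22.9·14.6·0.12] = 2853.22 + 2252.78 = 5106.
Under uncorrelated errors the observed covariances equal the true-score covariances, so only the own-variance terms attenuate.
True-score variance = [2.2²·2.5²·0.74 + 2.1²·19.6²·0.66 + 0.6²·22.9²·0.80 + 2.1²·14.6²·0.80] + 2252.78 = 2043.58 + 2252.78 = 4296.36.
Reliability = 4296.36 / 5106 = 0.8414.

0.8414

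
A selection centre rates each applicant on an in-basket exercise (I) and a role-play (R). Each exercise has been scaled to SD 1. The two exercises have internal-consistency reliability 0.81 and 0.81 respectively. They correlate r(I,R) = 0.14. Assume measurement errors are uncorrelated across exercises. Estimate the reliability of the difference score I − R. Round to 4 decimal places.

Var(I−R) = 1 + 1 − 2·0.14 = 2 − 0.28 = 1.72.
With uncorrelated errors the cross-covariances are all true-score covariance, so they carry over unchanged; only the diagonal terms shrink to ρᵢσᵢ².
True-score variance = [0.81 + 0.81] − 0.28 = 1.62 − 0.28 = 1.34.
Reliability = 1.34 / 1.72 = 0.7791.

0.7791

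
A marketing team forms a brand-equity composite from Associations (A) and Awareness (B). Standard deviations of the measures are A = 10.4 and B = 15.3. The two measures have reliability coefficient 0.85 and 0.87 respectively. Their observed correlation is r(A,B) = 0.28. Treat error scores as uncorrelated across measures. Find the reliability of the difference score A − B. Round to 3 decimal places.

0.816

Var(A−B) = 10.4² + 15.3² − 2·10.4·15.3·0.28 = 342.25 − 89.1072 = 253.143.
Under uncorrelated errors the observed covariances equal the true-score covariances, so only the own-variance terms attenuate.
True-score variance = [10.4²·0.85 + 15.3²·0.87] − 89.1072 = 295.594 − 89.1072 = 206.487.
Reliability = 206.487 / 253.143 = 0.816.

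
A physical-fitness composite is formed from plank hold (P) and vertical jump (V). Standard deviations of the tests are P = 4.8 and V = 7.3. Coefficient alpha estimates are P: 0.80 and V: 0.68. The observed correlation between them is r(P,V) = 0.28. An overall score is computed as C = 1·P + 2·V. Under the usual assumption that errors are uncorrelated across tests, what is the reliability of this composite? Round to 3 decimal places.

0.736

Var(C) = 4.8² + 2²·7.3² + 2·[2·4.8·7.3·0.28] = 236.2 + 39.2448 = 275.445.
Because errors are independent across components, Cov(Tᵢ,Tⱼ) = Cov(Xᵢ,Xⱼ); the off-diagonal part of the true-score variance is the same as above.
True-score variance = [4.8²·0.80 + 2²·7.3²·0.68] + 39.2448 = 163.381 + 39.2448 = 202.626.
Reliability = 202.626 / 275.445 = 0.736.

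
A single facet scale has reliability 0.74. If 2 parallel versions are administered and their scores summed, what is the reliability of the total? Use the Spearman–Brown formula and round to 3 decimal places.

0.851

ρ_k = kρ / (1 + (k−1)ρ) = 2·0.74 / (1 + 1·0.74) = 1.480 / 1.740 = 0.851.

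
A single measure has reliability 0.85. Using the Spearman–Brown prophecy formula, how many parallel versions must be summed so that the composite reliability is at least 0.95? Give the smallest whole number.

4

k ≥ ρ*(1−ρ₁)/(ρ₁(1−ρ*)) = 0.95·0.15 / (0.85·0.05) = 3.353.
Smallest integer k = 4.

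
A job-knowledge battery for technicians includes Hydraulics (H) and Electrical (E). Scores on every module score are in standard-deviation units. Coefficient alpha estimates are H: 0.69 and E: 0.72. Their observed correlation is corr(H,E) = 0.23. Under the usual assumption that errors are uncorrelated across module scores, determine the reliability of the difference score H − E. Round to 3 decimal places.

0.617

Var(H−E) = 1 + 1 − 2·0.23 = 2 − 0.46 = 1.54.
Under uncorrelated errors the observed covariances equal the true-score covariances, so only the own-variance terms attenuate.
True-score variance = [0.69 + 0.72] − 0.46 = 1.41 − 0.46 = 0.95.
Reliability = 0.95 / 1.54 = 0.617.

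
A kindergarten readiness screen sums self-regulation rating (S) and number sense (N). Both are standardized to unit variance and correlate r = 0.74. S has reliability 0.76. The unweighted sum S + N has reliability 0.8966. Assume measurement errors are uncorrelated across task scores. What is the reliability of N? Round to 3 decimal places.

Var(S+N) = 2 + 2·0.74 = 3.480.
True-score variance = ρ_S + ρ_N + 2·0.74, so 0.8966 = (0.76 + ρ_N + 1.48) / 3.480.
ρ_N = 0.8966·3.480 − 0.76 − 1.48 = 0.880.

0.880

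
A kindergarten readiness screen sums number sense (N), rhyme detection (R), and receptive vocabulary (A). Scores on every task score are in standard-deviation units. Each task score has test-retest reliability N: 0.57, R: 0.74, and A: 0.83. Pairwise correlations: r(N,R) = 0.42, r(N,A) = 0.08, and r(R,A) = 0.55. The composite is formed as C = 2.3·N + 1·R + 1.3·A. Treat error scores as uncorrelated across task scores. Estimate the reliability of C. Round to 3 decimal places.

0.761

Var(C) = 2.3² + 1 + 1.3² + 2·[2.3·0.42 + 2.99·0.08 + 1.3·0.55] = 7.98 + 3.8404 = 11.8204.
With uncorrelated errors the cross-covariances are all true-score covariance, so they carry over unchanged; only the diagonal terms shrink to ρᵢσᵢ².
True-score variance = [2.3²·0.57 + 0.74 + 1.3²·0.83] + 3.8404 = 5.158 + 3.8404 = 8.9984.
Reliability = 8.9984 / 11.8204 = 0.761.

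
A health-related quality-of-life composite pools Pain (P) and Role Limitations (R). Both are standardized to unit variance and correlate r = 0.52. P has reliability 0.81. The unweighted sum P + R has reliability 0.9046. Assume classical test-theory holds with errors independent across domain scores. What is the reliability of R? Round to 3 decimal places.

Var(P+R) = 2 + 2·0.52 = 3.040.
True-score variance = ρ_P + ρ_R + 2·0.52, so 0.9046 = (0.81 + ρ_R + 1.04) / 3.040.
ρ_R = 0.9046·3.040 − 0.81 − 1.04 = 0.900.

0.900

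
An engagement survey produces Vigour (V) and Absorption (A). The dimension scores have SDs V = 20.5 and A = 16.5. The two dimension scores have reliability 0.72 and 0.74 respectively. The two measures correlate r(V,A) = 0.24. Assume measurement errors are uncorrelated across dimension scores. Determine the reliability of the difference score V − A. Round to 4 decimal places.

Var(V−A) = 20.5² + 16.5² − 2·20.5·16.5·0.24 = 692.5 − 162.36 = 530.14.
Because errors are independent across components, Cov(Tᵢ,Tⱼ) = Cov(Xᵢ,Xⱼ); the off-diagonal part of the true-score variance is the same as above.
True-score variance = [20.5²·0.72 + 16.5²·0.74] − 162.36 = 504.045 − 162.36 = 341.685.
Reliability = 341.685 / 530.14 = 0.6445.

0.6445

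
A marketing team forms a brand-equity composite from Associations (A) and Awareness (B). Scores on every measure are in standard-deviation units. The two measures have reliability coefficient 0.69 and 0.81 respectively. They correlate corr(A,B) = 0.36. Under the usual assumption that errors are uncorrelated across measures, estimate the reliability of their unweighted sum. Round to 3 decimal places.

0.816

Var(A+B) = 2 + 2·[0.36] = 2 + 0.72 = 2.72.
Under uncorrelated errors the observed covariances equal the true-score covariances, so only the own-variance terms attenuate.
True-score variance = [0.69 + 0.81] + 0.72 = 1.5 + 0.72 = 2.22.
Reliability = 2.22 / 2.72 = 0.816.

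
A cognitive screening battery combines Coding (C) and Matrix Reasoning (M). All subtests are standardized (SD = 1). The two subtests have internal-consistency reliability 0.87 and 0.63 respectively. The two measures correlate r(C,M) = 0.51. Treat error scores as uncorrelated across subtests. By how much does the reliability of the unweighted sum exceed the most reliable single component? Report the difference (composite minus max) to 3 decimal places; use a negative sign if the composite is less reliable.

-0.036

Var(sum) = 2 + 1.02 = 3.02; true-score variance = 1.5 + 1.02 = 2.52; composite reliability = 0.8344.
Max component reliability = 0.8700.
Difference = 0.8344 − 0.8700 = -0.036.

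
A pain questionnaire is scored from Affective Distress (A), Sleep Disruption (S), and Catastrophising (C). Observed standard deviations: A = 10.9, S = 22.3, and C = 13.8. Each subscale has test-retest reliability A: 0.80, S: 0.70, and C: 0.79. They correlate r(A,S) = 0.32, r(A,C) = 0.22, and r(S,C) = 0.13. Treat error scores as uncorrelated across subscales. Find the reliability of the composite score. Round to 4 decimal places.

0.8079

Var(A+S+C) = 10.9² + 22.3² + 13.8² + 2·[10.9·22.3·0.32 + 10.9·13.8·0.22 + 22.3·13.8·0.13] = 806.54 + 301.762 = 1108.3.
Under uncorrelated errors the observed covariances equal the true-score covariances, so only the own-variance terms attenuate.
True-score variance = [10.9²·0.80 + 22.3²·0.70 + 13.8²·0.79] + 301.762 = 593.599 + 301.762 = 895.361.
Reliability = 895.361 / 1108.3 = 0.8079.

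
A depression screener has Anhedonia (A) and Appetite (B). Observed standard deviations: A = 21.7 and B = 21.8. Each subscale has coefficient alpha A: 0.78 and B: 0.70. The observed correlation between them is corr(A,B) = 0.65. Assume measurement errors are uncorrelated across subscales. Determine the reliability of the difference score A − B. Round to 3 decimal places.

0.257

Var(A−B) = 21.7² + 21.8² − 2·21.7·21.8·0.65 = 946.13 − 614.978 = 331.152.
Because errors are independent across components, Cov(Tᵢ,Tⱼ) = Cov(Xᵢ,Xⱼ); the off-diagonal part of the true-score variance is the same as above.
True-score variance = [21.7²·0.78 + 21.8²·0.70] − 614.978 = 699.962 − 614.978 = 84.9842.
Reliability = 84.9842 / 331.152 = 0.257.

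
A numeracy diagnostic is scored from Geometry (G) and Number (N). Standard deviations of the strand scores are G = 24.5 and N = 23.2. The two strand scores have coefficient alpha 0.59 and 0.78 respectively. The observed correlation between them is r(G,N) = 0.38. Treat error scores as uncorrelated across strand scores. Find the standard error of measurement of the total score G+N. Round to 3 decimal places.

Var(total) = 1138.49 + 431.984 = 1570.47.
True-score variance = 773.975 + 431.984 = 1205.96, so reliability = 0.7679.
Error variance = 1570.47 − 1205.96 = 364.515; SEM = √364.515 = 19.092.

19.092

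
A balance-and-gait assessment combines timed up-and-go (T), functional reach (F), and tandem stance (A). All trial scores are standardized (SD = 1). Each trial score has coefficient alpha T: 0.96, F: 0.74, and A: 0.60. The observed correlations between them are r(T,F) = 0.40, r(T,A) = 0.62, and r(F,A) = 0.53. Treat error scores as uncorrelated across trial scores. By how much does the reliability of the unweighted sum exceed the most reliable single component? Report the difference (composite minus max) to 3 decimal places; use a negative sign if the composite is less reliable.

Var(sum) = 3 + 3.1 = 6.1; true-score variance = 2.3 + 3.1 = 5.4; composite reliability = 0.8852.
Max component reliability = 0.9600.
Difference = 0.8852 − 0.9600 = -0.075.

-0.075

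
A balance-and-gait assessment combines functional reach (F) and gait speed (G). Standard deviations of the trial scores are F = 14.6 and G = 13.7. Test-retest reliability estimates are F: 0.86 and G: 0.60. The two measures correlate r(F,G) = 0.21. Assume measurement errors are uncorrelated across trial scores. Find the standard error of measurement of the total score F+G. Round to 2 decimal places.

Var(total) = 400.85 + 84.0084 = 484.858.
True-score variance = 295.932 + 84.0084 = 379.94, so reliability = 0.7836.
Error variance = 484.858 − 379.94 = 104.918; SEM = √104.918 = 10.24.

10.24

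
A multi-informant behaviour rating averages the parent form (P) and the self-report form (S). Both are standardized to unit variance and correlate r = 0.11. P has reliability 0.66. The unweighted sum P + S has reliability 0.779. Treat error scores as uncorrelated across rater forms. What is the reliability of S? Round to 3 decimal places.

0.849

Var(P+S) = 2 + 2·0.11 = 2.220.
True-score variance = ρ_P + ρ_S + 2·0.11, so 0.779 = (0.66 + ρ_S + 0.22) / 2.220.
ρ_S = 0.779·2.220 − 0.66 − 0.22 = 0.849.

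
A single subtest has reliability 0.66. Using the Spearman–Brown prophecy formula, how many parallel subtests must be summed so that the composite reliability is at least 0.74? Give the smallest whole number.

2

k ≥ ρ*(1−ρ₁)/(ρ₁(1−ρ*)) = 0.74·0.34 / (0.66·0.26) = 1.466.
Smallest integer k = 2.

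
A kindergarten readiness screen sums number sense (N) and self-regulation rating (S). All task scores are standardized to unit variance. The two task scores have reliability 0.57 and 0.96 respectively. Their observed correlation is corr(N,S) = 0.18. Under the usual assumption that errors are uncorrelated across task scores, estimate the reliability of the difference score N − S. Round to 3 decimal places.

Var(N−S) = 1 + 1 − 2·0.18 = 2 − 0.36 = 1.64.
With uncorrelated errors the cross-covariances are all true-score covariance, so they carry over unchanged; only the diagonal terms shrink to ρᵢσᵢ².
True-score variance = [0.57 + 0.96] − 0.36 = 1.53 − 0.36 = 1.17.
Reliability = 1.17 / 1.64 = 0.713.

0.713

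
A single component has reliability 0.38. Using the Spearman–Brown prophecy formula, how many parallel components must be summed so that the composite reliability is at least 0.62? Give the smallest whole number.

3

k ≥ ρ*(1−ρ₁)/(ρ₁(1−ρ*)) = 0.62·0.62 / (0.38·0.38) = 2.662.
Smallest integer k = 3.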